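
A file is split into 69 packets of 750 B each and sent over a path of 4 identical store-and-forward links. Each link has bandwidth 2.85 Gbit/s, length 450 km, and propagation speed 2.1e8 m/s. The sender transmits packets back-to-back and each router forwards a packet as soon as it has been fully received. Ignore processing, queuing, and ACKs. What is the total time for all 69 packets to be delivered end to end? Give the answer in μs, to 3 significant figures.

8720 μs

Per-hop transmission t_tx = L/R = 6000/2850000000 = 2.10526 μs.
Per-hop propagation t_prop = 450000/210000000 = 2142.86 μs.
Pipeline fill: first packet needs 4·t_tx to clear all hops; remaining 68 packets each add one t_tx.
Total = (4+69-1)·t_tx + 4·t_prop = 72·2.10526 + 4·2142.86 = 8720 μs.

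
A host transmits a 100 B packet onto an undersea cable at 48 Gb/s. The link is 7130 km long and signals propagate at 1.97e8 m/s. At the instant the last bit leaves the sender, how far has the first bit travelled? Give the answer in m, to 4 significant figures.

t_tx = L/R = 800/48000000000 = 1.66667e-08 s.
Distance = s × t_tx = 197000000 × 1.66667e-08 = 3.283 m.

3.283 m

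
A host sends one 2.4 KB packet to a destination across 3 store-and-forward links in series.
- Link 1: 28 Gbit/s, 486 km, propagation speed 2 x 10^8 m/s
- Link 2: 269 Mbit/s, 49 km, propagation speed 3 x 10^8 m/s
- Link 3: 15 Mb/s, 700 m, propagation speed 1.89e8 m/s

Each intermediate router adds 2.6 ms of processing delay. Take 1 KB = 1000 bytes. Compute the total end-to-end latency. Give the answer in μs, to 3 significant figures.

9150 μs

L = 19200 bits.
Transmission delays (L/R per hop): 0.685714, 71.3755, 1280 μs; sum = 1352.06 μs.
Propagation delays (d/s per hop): 2430, 163.333, 3.7037 μs; sum = 2597.04 μs.
Processing at 2 router(s): 2 × 2.6 ms = 5200 μs.
End-to-end = 9150 μs.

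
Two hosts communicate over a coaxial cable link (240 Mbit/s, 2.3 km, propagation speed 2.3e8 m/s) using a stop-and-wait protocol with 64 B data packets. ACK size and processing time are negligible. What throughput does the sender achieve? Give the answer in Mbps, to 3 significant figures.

t_tx = L/R = 512/240000000 = 2.13333e-06 s.
t_prop = 2300/2.3e+08 = 1e-05 s; RTT = 2e-05 s.
Cycle = t_tx + RTT = 2.21333e-05 s.
Throughput = L / cycle = 512 / 2.21333e-05 = 23.1 Mbps.

23.1 Mbps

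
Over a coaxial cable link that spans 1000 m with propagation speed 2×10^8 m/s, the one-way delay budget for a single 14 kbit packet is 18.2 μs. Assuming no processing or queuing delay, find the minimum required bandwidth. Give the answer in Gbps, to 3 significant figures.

Propagation delay = 1000 / 200000000 = 5 μs.
Transmission budget = 18.2 − 5 = 13.2 μs.
R ≥ L / t_tx = 14000 bits / 1.32e-05 s = 1.06 Gbps.

1.06 Gbps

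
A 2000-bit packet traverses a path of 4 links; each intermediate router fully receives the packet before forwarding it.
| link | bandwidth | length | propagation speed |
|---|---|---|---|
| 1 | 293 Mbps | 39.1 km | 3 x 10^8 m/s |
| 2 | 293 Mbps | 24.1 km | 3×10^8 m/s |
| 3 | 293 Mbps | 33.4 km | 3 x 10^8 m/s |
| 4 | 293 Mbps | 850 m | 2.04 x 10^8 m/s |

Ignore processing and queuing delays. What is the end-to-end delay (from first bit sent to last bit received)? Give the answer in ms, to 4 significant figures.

0.3535 ms

Transmission delay per hop = L/R = 2000/293000000 = 0.00682594 ms; 4 hops → 0.0273038 ms.
Propagation delays (d/s per hop): 0.130333, 0.0803333, 0.111333, 0.00416667 ms; sum = 0.326167 ms.
End-to-end = 0.3535 ms.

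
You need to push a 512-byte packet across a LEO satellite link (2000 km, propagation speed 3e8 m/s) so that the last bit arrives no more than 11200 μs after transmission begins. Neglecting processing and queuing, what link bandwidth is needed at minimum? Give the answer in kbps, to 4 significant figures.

L = 4096 bits.
Propagation delay = 2000000 / 300000000 = 6666.67 μs.
Transmission budget = 11200 − 6666.67 = 4533.33 μs.
R ≥ L / t_tx = 4096 bits / 0.00453333 s = 903.5 kbps.

903.5 kbps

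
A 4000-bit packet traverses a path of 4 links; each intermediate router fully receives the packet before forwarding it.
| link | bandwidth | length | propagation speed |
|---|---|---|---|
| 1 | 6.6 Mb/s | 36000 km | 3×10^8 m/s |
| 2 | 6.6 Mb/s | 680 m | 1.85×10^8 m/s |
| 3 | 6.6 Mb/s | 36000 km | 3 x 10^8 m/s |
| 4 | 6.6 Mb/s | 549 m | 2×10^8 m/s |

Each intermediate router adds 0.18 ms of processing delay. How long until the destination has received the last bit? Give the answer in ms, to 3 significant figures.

Transmission delay per hop = L/R = 4000/6600000 = 0.606061 ms; 4 hops → 2.42424 ms.
Propagation delays (d/s per hop): 120, 0.00367568, 120, 0.002745 ms; sum = 240.006 ms.
Processing at 3 router(s): 3 × 0.18 ms = 0.54 ms.
End-to-end = 243 ms.

243 ms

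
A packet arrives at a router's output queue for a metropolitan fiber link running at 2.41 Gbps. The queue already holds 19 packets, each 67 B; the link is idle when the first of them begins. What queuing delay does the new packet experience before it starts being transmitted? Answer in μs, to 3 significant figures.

4.23 μs

Each queued packet: L/R = 536/2410000000 = 0.222407 μs.
19 queued → 4.22573 μs.
Queuing delay = 4.23 μs.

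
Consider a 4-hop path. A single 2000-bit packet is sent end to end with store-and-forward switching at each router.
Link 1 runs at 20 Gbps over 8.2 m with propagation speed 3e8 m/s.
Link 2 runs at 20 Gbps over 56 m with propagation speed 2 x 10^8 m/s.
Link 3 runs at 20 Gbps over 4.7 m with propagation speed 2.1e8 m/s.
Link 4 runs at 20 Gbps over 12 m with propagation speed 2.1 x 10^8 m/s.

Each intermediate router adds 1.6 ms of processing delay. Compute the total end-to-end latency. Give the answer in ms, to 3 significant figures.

Transmission delay per hop = L/R = 2000/20000000000 = 0.0001 ms; 4 hops → 0.0004 ms.
Propagation delays (d/s per hop): 2.73333e-05, 0.00028, 2.2381e-05, 5.71429e-05 ms; sum = 0.000386857 ms.
Processing at 3 router(s): 3 × 1.6 ms = 4.8 ms.
End-to-end = 4.80 ms.

4.80 ms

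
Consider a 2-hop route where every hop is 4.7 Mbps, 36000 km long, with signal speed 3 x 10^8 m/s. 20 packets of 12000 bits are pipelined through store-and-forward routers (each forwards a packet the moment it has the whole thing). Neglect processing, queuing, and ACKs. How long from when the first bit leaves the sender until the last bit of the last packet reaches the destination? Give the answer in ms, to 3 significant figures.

Per-hop transmission t_tx = L/R = 12000/4700000 = 2.55319 ms.
Per-hop propagation t_prop = 36000000/300000000 = 120 ms.
Pipeline fill: first packet needs 2·t_tx to clear all hops; remaining 19 packets each add one t_tx.
Total = (2+20-1)·t_tx + 2·t_prop = 21·2.55319 + 2·120 = 294 ms.

294 ms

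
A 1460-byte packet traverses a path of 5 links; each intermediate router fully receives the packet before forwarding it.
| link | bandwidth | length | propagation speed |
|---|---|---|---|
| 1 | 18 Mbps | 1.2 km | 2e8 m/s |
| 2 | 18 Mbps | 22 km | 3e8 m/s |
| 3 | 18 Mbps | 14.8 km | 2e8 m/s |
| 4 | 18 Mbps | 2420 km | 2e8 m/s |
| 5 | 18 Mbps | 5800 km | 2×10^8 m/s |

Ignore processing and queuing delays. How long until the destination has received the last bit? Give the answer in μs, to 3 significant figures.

44500 μs

L = 1460 × 8 = 11680 bits.
Transmission delay per hop = L/R = 11680/18000000 = 648.889 μs; 5 hops → 3244.44 μs.
Propagation delays (d/s per hop): 6, 73.3333, 74, 12100, 29000 μs; sum = 41253.3 μs.
End-to-end = 44500 μs.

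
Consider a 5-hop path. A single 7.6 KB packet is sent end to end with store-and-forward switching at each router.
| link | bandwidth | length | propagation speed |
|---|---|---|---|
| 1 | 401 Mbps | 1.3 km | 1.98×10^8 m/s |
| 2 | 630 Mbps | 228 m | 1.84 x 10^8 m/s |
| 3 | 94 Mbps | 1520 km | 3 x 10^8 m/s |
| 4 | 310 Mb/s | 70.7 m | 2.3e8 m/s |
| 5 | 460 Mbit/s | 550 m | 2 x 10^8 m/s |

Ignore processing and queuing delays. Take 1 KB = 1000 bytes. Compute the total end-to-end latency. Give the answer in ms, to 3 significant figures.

L = 60800 bits.
Transmission delays (L/R per hop): 0.151621, 0.0965079, 0.646809, 0.196129, 0.132174 ms; sum = 1.22324 ms.
Propagation delays (d/s per hop): 0.00656566, 0.00123913, 5.06667, 0.000307391, 0.00275 ms; sum = 5.07753 ms.
End-to-end = 6.30 ms.

6.30 ms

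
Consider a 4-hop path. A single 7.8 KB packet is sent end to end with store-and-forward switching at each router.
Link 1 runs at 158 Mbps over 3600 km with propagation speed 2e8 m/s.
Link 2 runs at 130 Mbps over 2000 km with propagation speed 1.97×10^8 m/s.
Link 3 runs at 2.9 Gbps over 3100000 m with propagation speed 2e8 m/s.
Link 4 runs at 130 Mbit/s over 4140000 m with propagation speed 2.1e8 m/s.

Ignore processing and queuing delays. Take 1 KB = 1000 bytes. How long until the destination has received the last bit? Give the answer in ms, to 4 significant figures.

L = 62400 bits.
Transmission delays (L/R per hop): 0.394937, 0.48, 0.0215172, 0.48 ms; sum = 1.37645 ms.
Propagation delays (d/s per hop): 18, 10.1523, 15.5, 19.7143 ms; sum = 63.3666 ms.
End-to-end = 64.74 ms.

64.74 ms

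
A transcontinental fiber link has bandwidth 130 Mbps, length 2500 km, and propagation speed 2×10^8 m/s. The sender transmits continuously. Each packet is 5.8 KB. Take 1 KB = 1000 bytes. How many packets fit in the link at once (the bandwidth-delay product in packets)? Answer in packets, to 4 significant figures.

Propagation delay = 2500000 / 200000000 = 0.0125 s.
BDP = R × t_prop = 130000000 × 0.0125 = 1625000 bits.
In packets of 46400 bits: 35.02 packets.

35.02 packets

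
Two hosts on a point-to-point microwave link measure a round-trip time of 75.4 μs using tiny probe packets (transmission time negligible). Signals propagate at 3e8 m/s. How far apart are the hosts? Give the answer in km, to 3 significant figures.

11.3 km

One-way propagation = RTT/2 = 37.7 μs.
d = s × t = 300000000 × 3.77e-05 = 11.3 km.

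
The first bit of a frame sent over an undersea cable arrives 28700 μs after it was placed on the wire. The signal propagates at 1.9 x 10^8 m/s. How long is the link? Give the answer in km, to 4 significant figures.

5453 km

d = s × t_prop = 190000000 × 0.0287 = 5453 km.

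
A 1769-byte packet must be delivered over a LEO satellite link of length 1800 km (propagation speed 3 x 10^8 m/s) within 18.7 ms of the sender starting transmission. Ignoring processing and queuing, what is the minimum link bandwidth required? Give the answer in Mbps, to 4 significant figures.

1.114 Mbps

L = 14152 bits.
Propagation delay = 1800000 / 300000000 = 6 ms.
Transmission budget = 18.7 − 6 = 12.7 ms.
R ≥ L / t_tx = 14152 bits / 0.0127 s = 1.114 Mbps.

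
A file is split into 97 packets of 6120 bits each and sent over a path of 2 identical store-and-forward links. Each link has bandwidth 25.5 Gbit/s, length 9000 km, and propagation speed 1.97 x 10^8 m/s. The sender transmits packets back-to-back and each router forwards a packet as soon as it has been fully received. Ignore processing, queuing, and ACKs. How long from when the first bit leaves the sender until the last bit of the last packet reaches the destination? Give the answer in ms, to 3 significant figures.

91.4 ms

Per-hop transmission t_tx = L/R = 6120/25500000000 = 0.00024 ms.
Per-hop propagation t_prop = 9000000/197000000 = 45.6853 ms.
Pipeline fill: first packet needs 2·t_tx to clear all hops; remaining 96 packets each add one t_tx.
Total = (2+97-1)·t_tx + 2·t_prop = 98·0.00024 + 2·45.6853 = 91.4 ms.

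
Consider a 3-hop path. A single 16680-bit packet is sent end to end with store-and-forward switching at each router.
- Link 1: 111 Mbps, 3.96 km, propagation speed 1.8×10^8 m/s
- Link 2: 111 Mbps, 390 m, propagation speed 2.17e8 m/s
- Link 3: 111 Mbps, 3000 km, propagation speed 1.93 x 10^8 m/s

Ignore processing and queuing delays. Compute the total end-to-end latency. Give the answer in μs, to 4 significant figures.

16020 μs

Transmission delay per hop = L/R = 16680/111000000 = 150.27 μs; 3 hops → 450.811 μs.
Propagation delays (d/s per hop): 22, 1.79724, 15544 μs; sum = 15567.8 μs.
End-to-end = 16020 μs.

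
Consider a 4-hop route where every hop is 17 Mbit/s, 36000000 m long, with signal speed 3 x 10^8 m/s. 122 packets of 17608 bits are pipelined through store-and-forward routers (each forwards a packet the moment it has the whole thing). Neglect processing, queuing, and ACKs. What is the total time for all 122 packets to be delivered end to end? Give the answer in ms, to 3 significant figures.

609 ms

Per-hop transmission t_tx = L/R = 17608/17000000 = 1.03576 ms.
Per-hop propagation t_prop = 36000000/300000000 = 120 ms.
Pipeline fill: first packet needs 4·t_tx to clear all hops; remaining 121 packets each add one t_tx.
Total = (4+122-1)·t_tx + 4·t_prop = 125·1.03576 + 4·120 = 609 ms.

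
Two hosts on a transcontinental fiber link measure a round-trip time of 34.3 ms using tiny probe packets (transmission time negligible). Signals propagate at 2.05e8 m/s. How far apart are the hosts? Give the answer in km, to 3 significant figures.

3520 km

One-way propagation = RTT/2 = 17.15 ms.
d = s × t = 2.05e+08 × 0.01715 = 3520 km.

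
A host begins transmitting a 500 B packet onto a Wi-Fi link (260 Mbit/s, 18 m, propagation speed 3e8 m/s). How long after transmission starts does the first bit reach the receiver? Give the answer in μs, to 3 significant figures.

First bit experiences only propagation delay: d/s = 18/300000000 = 0.0600 μs.

0.0600 μs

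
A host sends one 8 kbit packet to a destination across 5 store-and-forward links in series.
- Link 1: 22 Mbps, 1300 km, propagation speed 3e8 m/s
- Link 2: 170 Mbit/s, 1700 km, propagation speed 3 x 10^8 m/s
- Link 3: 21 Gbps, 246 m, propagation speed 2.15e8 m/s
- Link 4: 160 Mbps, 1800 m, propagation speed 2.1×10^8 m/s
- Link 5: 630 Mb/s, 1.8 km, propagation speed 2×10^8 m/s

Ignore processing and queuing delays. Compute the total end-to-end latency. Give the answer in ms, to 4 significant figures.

10.49 ms

L = 8000 bits.
Transmission delays (L/R per hop): 0.363636, 0.0470588, 0.000380952, 0.05, 0.0126984 ms; sum = 0.473775 ms.
Propagation delays (d/s per hop): 4.33333, 5.66667, 0.00114419, 0.00857143, 0.009 ms; sum = 10.0187 ms.
End-to-end = 10.49 ms.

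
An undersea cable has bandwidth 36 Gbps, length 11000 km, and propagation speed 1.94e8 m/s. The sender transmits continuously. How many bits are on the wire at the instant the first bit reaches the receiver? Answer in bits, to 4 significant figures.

2041000000 bits

Propagation delay = 11000000 / 194000000 = 0.056701 s.
BDP = R × t_prop = 36000000000 × 0.056701 = 2041240000 bits.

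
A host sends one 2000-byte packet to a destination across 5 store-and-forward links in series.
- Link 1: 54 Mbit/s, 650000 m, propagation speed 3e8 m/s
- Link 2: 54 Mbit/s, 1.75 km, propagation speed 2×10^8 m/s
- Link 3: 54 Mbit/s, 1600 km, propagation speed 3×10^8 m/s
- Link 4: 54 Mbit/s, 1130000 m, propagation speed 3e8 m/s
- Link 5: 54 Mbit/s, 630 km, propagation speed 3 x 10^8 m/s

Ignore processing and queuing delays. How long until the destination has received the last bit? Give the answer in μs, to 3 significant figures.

14900 μs

L = 2000 × 8 = 16000 bits.
Transmission delay per hop = L/R = 16000/54000000 = 296.296 μs; 5 hops → 1481.48 μs.
Propagation delays (d/s per hop): 2166.67, 8.75, 5333.33, 3766.67, 2100 μs; sum = 13375.4 μs.
End-to-end = 14900 μs.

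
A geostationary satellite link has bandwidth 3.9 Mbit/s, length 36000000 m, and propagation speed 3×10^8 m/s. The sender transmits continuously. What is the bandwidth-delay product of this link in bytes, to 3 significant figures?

Propagation delay = 36000000 / 300000000 = 0.12 s.
BDP = R × t_prop = 3900000 × 0.12 = 468000 bits.
In bytes: 468000/8 = 58500 bytes.

58500 bytes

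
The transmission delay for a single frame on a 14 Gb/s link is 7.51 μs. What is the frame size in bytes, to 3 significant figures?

13100 bytes

L = R × t_tx = 14000000000 b/s × 7.51e-06 s = 105140 bits.
In bytes: 105140 / 8 = 13100 bytes.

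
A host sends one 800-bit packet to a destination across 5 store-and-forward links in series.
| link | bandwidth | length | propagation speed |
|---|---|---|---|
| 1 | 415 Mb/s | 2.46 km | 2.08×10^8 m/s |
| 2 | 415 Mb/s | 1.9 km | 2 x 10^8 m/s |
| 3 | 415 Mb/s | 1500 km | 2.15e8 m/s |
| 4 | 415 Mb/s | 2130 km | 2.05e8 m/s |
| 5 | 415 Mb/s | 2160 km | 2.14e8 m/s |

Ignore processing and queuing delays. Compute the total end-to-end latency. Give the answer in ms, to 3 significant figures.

Transmission delay per hop = L/R = 800/415000000 = 0.00192771 ms; 5 hops → 0.00963855 ms.
Propagation delays (d/s per hop): 0.0118269, 0.0095, 6.97674, 10.3902, 10.0935 ms; sum = 27.4818 ms.
End-to-end = 27.5 ms.

27.5 ms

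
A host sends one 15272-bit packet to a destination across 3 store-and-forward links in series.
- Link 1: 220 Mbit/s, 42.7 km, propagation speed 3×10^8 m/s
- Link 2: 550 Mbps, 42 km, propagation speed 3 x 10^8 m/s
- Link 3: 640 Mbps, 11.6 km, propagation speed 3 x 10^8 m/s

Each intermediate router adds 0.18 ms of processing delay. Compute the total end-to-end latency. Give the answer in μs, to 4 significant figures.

802.0 μs

Transmission delays (L/R per hop): 69.4182, 27.7673, 23.8625 μs; sum = 121.048 μs.
Propagation delays (d/s per hop): 142.333, 140, 38.6667 μs; sum = 321 μs.
Processing at 2 router(s): 2 × 0.18 ms = 360 μs.
End-to-end = 802.0 μs.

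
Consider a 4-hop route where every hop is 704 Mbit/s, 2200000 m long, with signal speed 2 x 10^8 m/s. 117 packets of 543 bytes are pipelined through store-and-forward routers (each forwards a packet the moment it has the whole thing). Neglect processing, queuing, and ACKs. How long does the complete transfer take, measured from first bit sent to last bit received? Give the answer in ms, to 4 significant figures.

44.74 ms

Per-hop transmission t_tx = L/R = 4344/704000000 = 0.00617045 ms.
Per-hop propagation t_prop = 2200000/200000000 = 11 ms.
Pipeline fill: first packet needs 4·t_tx to clear all hops; remaining 116 packets each add one t_tx.
Total = (4+117-1)·t_tx + 4·t_prop = 120·0.00617045 + 4·11 = 44.74 ms.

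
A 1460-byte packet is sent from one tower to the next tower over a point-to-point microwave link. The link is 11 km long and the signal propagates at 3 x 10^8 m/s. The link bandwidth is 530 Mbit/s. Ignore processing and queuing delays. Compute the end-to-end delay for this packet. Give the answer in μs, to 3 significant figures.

L = 1460 × 8 = 11680 bits.
Transmission delay = L/R = 11680 / 530000000 = 22.0377 μs.
Propagation delay = d/s = 11000 m / 300000000 m/s = 36.6667 μs.
Total = 58.7 μs.

58.7 μs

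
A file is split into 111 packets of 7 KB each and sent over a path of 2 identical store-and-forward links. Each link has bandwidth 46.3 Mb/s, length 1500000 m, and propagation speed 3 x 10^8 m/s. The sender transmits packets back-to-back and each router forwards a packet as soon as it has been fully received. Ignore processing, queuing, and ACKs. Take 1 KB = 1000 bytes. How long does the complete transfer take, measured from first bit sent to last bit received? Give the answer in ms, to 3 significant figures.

145 ms

Per-hop transmission t_tx = L/R = 56000/46300000 = 1.2095 ms.
Per-hop propagation t_prop = 1500000/300000000 = 5 ms.
Pipeline fill: first packet needs 2·t_tx to clear all hops; remaining 110 packets each add one t_tx.
Total = (2+111-1)·t_tx + 2·t_prop = 112·1.2095 + 2·5 = 145 ms.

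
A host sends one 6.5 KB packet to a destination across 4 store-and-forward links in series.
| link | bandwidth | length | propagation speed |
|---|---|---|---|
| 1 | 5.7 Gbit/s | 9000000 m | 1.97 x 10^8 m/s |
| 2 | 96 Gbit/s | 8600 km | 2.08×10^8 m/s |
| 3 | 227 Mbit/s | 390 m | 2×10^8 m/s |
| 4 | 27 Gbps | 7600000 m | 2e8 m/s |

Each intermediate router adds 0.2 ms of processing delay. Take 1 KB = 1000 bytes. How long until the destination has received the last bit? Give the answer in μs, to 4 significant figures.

125900 μs

L = 52000 bits.
Transmission delays (L/R per hop): 9.12281, 0.541667, 229.075, 1.92593 μs; sum = 240.665 μs.
Propagation delays (d/s per hop): 45685.3, 41346.2, 1.95, 38000 μs; sum = 125033 μs.
Processing at 3 router(s): 3 × 0.2 ms = 600 μs.
End-to-end = 125900 μs.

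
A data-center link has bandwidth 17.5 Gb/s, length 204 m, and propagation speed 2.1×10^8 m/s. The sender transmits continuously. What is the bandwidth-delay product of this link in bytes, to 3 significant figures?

Propagation delay = 204 / 210000000 = 9.71429e-07 s.
BDP = R × t_prop = 17500000000 × 9.71429e-07 = 17000 bits.
In bytes: 17000/8 = 2130 bytes.

2130 bytes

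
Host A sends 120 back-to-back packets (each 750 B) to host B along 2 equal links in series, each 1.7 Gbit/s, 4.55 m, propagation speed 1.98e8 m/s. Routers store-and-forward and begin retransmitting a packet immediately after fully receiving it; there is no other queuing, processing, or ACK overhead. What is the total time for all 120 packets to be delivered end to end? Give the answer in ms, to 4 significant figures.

Per-hop transmission t_tx = L/R = 6000/1700000000 = 0.00352941 ms.
Per-hop propagation t_prop = 4.55/198000000 = 2.29798e-05 ms.
Pipeline fill: first packet needs 2·t_tx to clear all hops; remaining 119 packets each add one t_tx.
Total = (2+120-1)·t_tx + 2·t_prop = 121·0.00352941 + 2·2.29798e-05 = 0.4271 ms.

0.4271 ms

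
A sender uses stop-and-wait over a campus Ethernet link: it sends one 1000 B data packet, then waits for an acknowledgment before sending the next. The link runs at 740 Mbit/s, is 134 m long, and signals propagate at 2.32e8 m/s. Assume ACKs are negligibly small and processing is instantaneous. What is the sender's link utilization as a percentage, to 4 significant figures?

90.35 %

t_tx = L/R = 8000/740000000 = 1.08108e-05 s.
t_prop = 134/2.32e+08 = 5.77586e-07 s; RTT = 1.15517e-06 s.
Cycle = t_tx + RTT = 1.1966e-05 s.
Utilization = t_tx / cycle = 1.08108e-05/1.1966e-05 = 90.35 %.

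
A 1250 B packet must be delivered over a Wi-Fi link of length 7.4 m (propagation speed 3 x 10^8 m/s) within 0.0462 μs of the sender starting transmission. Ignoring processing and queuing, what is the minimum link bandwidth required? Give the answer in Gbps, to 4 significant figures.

L = 10000 bits.
Propagation delay = 7.4 / 300000000 = 0.0246667 μs.
Transmission budget = 0.0462 − 0.0246667 = 0.0215333 μs.
R ≥ L / t_tx = 10000 bits / 2.15333e-08 s = 464.4 Gbps.

464.4 Gbps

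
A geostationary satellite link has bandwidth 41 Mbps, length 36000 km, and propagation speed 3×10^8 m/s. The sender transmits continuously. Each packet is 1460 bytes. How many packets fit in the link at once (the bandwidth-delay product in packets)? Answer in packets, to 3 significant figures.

421 packets

Propagation delay = 36000000 / 300000000 = 0.12 s.
BDP = R × t_prop = 41000000 × 0.12 = 4920000 bits.
In packets of 11680 bits: 421 packets.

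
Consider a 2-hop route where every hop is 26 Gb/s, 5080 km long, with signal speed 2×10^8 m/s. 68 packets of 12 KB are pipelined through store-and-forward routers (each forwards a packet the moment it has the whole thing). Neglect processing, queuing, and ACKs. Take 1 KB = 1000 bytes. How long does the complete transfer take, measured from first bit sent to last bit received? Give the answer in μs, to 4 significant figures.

51050 μs

Per-hop transmission t_tx = L/R = 96000/26000000000 = 3.69231 μs.
Per-hop propagation t_prop = 5080000/200000000 = 25400 μs.
Pipeline fill: first packet needs 2·t_tx to clear all hops; remaining 67 packets each add one t_tx.
Total = (2+68-1)·t_tx + 2·t_prop = 69·3.69231 + 2·25400 = 51050 μs.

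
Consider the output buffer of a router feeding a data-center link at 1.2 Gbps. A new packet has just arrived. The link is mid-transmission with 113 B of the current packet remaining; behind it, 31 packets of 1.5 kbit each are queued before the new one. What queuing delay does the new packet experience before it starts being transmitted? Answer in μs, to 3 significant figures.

39.5 μs

Each queued packet: L/R = 1500/1200000000 = 1.25 μs.
31 queued → 38.75 μs.
Plus remaining 904 bits of current packet: 0.753333 μs.
Queuing delay = 39.5 μs.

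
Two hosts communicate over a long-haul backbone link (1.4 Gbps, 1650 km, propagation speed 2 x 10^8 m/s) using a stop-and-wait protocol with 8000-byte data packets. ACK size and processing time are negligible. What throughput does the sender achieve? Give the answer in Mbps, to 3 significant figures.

3.87 Mbps

t_tx = L/R = 64000/1400000000 = 4.57143e-05 s.
t_prop = 1650000/200000000 = 0.00825 s; RTT = 0.0165 s.
Cycle = t_tx + RTT = 0.0165457 s.
Throughput = L / cycle = 64000 / 0.0165457 = 3.87 Mbps.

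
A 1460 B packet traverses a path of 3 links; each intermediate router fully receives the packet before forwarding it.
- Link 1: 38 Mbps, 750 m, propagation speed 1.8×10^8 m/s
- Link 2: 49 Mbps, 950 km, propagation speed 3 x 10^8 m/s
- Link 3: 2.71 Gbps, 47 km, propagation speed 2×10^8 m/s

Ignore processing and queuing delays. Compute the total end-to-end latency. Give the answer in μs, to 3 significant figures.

L = 1460 × 8 = 11680 bits.
Transmission delays (L/R per hop): 307.368, 238.367, 4.30996 μs; sum = 550.046 μs.
Propagation delays (d/s per hop): 4.16667, 3166.67, 235 μs; sum = 3405.83 μs.
End-to-end = 3960 μs.

3960 μs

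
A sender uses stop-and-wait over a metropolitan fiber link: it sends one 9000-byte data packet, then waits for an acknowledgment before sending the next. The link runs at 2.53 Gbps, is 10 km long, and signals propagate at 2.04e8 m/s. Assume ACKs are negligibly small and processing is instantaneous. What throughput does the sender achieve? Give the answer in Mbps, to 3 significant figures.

569 Mbps

t_tx = L/R = 72000/2530000000 = 2.84585e-05 s.
t_prop = 10000/204000000 = 4.90196e-05 s; RTT = 9.80392e-05 s.
Cycle = t_tx + RTT = 0.000126498 s.
Throughput = L / cycle = 72000 / 0.000126498 = 569 Mbps.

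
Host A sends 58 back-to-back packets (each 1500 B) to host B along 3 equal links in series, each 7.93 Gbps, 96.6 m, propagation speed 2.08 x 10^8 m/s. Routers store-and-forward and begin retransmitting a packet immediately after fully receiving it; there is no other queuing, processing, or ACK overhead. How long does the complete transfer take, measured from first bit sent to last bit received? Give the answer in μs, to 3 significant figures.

Per-hop transmission t_tx = L/R = 12000/7930000000 = 1.51324 μs.
Per-hop propagation t_prop = 96.6/208000000 = 0.464423 μs.
Pipeline fill: first packet needs 3·t_tx to clear all hops; remaining 57 packets each add one t_tx.
Total = (3+58-1)·t_tx + 3·t_prop = 60·1.51324 + 3·0.464423 = 92.2 μs.

92.2 μs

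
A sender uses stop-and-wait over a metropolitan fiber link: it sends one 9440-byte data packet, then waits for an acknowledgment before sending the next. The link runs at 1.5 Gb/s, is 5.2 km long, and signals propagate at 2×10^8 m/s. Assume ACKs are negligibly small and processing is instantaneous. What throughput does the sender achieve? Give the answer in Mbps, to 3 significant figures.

t_tx = L/R = 75520/1500000000 = 5.03467e-05 s.
t_prop = 5200/200000000 = 2.6e-05 s; RTT = 5.2e-05 s.
Cycle = t_tx + RTT = 0.000102347 s.
Throughput = L / cycle = 75520 / 0.000102347 = 738 Mbps.

738 Mbps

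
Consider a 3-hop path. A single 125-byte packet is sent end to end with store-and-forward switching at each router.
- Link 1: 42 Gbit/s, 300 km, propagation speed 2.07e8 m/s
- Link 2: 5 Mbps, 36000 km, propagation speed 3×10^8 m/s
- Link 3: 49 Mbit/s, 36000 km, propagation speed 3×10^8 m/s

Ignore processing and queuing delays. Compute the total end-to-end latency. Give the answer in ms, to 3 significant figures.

L = 125 × 8 = 1000 bits.
Transmission delays (L/R per hop): 2.38095e-05, 0.2, 0.0204082 ms; sum = 0.220432 ms.
Propagation delays (d/s per hop): 1.44928, 120, 120 ms; sum = 241.449 ms.
End-to-end = 242 ms.

242 ms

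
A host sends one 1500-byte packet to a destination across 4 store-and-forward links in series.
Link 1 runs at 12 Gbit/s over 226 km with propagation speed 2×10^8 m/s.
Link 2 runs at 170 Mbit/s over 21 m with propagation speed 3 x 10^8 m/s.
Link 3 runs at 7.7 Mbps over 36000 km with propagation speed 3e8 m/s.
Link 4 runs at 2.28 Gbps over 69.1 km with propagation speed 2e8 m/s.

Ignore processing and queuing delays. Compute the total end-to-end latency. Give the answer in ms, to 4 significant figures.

L = 1500 × 8 = 12000 bits.
Transmission delays (L/R per hop): 0.001, 0.0705882, 1.55844, 0.00526316 ms; sum = 1.63529 ms.
Propagation delays (d/s per hop): 1.13, 7e-05, 120, 0.3455 ms; sum = 121.476 ms.
End-to-end = 123.1 ms.

123.1 ms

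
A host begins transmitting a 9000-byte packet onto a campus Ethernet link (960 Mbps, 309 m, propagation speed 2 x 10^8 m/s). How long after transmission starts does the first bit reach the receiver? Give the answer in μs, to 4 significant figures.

First bit experiences only propagation delay: d/s = 309/200000000 = 1.545 μs.

1.545 μs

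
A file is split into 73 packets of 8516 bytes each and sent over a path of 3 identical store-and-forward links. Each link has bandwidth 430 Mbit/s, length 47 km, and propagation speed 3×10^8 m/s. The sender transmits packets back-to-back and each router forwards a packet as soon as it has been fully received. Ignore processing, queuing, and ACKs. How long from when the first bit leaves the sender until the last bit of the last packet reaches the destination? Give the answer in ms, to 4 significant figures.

Per-hop transmission t_tx = L/R = 68128/430000000 = 0.158437 ms.
Per-hop propagation t_prop = 47000/300000000 = 0.156667 ms.
Pipeline fill: first packet needs 3·t_tx to clear all hops; remaining 72 packets each add one t_tx.
Total = (3+73-1)·t_tx + 3·t_prop = 75·0.158437 + 3·0.156667 = 12.35 ms.

12.35 ms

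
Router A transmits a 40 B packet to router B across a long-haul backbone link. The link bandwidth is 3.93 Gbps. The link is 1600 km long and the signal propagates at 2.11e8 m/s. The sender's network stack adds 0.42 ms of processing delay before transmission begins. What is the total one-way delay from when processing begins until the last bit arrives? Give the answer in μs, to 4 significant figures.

8003 μs

L = 40 × 8 = 320 bits.
Transmission delay = L/R = 320 / 3930000000 = 0.0814249 μs.
Propagation delay = d/s = 1600000 m / 211000000 m/s = 7582.94 μs.
Plus processing delay 0.42 ms = 420 μs.
Total = 8003 μs.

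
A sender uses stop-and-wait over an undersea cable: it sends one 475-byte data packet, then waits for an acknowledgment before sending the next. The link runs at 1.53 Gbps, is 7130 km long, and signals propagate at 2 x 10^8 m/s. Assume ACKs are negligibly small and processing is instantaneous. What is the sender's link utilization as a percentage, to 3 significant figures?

t_tx = L/R = 3800/1530000000 = 2.48366e-06 s.
t_prop = 7130000/200000000 = 0.03565 s; RTT = 0.0713 s.
Cycle = t_tx + RTT = 0.0713025 s.
Utilization = t_tx / cycle = 2.48366e-06/0.0713025 = 0.00348 %.

0.00348 %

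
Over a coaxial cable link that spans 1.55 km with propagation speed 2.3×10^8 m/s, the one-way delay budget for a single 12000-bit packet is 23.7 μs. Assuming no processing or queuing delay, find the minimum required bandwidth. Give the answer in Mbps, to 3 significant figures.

708 Mbps

Propagation delay = 1550 / 2.3e+08 = 6.73913 μs.
Transmission budget = 23.7 − 6.73913 = 16.9609 μs.
R ≥ L / t_tx = 12000 bits / 1.69609e-05 s = 708 Mbps.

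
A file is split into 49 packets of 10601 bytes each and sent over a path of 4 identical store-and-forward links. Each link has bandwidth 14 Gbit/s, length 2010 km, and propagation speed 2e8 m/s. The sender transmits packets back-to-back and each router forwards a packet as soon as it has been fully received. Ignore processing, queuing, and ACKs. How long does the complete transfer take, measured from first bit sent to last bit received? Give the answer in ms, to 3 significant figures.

40.5 ms

Per-hop transmission t_tx = L/R = 84808/14000000000 = 0.00605771 ms.
Per-hop propagation t_prop = 2010000/200000000 = 10.05 ms.
Pipeline fill: first packet needs 4·t_tx to clear all hops; remaining 48 packets each add one t_tx.
Total = (4+49-1)·t_tx + 4·t_prop = 52·0.00605771 + 4·10.05 = 40.5 ms.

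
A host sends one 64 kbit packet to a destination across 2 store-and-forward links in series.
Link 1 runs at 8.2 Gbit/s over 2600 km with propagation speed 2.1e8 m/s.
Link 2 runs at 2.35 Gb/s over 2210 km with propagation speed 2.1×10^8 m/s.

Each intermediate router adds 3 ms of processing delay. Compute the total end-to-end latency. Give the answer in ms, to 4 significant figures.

L = 64000 bits.
Transmission delays (L/R per hop): 0.00780488, 0.027234 ms; sum = 0.0350389 ms.
Propagation delays (d/s per hop): 12.381, 10.5238 ms; sum = 22.9048 ms.
Processing at 1 router(s): 1 × 3 ms = 3 ms.
End-to-end = 25.94 ms.

25.94 ms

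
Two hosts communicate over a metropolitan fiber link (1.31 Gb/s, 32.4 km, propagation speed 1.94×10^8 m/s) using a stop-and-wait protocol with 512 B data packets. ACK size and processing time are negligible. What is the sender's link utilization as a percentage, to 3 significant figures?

t_tx = L/R = 4096/1310000000 = 3.12672e-06 s.
t_prop = 32400/194000000 = 0.00016701 s; RTT = 0.000334021 s.
Cycle = t_tx + RTT = 0.000337147 s.
Utilization = t_tx / cycle = 3.12672e-06/0.000337147 = 0.927 %.

0.927 %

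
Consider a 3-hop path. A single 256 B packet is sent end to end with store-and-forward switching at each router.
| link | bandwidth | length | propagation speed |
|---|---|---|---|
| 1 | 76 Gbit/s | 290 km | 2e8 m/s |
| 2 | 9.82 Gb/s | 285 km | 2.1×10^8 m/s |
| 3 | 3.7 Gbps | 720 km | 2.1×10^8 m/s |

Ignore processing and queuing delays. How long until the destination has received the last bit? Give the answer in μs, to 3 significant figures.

6240 μs

L = 256 × 8 = 2048 bits.
Transmission delays (L/R per hop): 0.0269474, 0.208554, 0.553514 μs; sum = 0.789015 μs.
Propagation delays (d/s per hop): 1450, 1357.14, 3428.57 μs; sum = 6235.71 μs.
End-to-end = 6240 μs.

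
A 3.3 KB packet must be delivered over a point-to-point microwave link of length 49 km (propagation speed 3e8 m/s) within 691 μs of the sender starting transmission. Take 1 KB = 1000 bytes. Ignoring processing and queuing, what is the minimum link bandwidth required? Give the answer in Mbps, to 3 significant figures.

L = 26400 bits.
Propagation delay = 49000 / 300000000 = 163.333 μs.
Transmission budget = 691 − 163.333 = 527.667 μs.
R ≥ L / t_tx = 26400 bits / 0.000527667 s = 50.0 Mbps.

50.0 Mbps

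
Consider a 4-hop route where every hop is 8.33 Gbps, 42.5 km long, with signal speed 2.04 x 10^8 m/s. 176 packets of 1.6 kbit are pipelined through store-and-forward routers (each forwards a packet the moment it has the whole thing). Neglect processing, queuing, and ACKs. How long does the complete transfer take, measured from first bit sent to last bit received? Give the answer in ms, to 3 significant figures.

0.868 ms

Per-hop transmission t_tx = L/R = 1600/8330000000 = 0.000192077 ms.
Per-hop propagation t_prop = 42500/204000000 = 0.208333 ms.
Pipeline fill: first packet needs 4·t_tx to clear all hops; remaining 175 packets each add one t_tx.
Total = (4+176-1)·t_tx + 4·t_prop = 179·0.000192077 + 4·0.208333 = 0.868 ms.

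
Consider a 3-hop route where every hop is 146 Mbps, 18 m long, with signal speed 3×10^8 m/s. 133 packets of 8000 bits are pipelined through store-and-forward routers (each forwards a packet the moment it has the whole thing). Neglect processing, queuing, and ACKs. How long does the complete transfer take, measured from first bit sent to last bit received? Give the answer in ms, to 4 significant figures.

Per-hop transmission t_tx = L/R = 8000/146000000 = 0.0547945 ms.
Per-hop propagation t_prop = 18/300000000 = 6e-05 ms.
Pipeline fill: first packet needs 3·t_tx to clear all hops; remaining 132 packets each add one t_tx.
Total = (3+133-1)·t_tx + 3·t_prop = 135·0.0547945 + 3·6e-05 = 7.397 ms.

7.397 ms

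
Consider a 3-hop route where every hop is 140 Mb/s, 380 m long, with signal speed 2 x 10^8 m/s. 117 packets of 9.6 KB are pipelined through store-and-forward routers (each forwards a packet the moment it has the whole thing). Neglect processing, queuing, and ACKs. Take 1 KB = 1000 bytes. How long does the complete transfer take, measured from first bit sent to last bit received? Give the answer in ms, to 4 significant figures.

65.29 ms

Per-hop transmission t_tx = L/R = 76800/140000000 = 0.548571 ms.
Per-hop propagation t_prop = 380/200000000 = 0.0019 ms.
Pipeline fill: first packet needs 3·t_tx to clear all hops; remaining 116 packets each add one t_tx.
Total = (3+117-1)·t_tx + 3·t_prop = 119·0.548571 + 3·0.0019 = 65.29 ms.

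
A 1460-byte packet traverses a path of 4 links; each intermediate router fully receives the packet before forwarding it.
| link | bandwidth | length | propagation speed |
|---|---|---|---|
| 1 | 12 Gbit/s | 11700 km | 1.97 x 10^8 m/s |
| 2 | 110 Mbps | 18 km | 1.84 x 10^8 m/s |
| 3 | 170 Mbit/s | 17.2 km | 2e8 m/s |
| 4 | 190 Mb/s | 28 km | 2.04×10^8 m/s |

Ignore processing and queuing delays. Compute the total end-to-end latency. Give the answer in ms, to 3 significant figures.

59.9 ms

L = 1460 × 8 = 11680 bits.
Transmission delays (L/R per hop): 0.000973333, 0.106182, 0.0687059, 0.0614737 ms; sum = 0.237335 ms.
Propagation delays (d/s per hop): 59.3909, 0.0978261, 0.086, 0.137255 ms; sum = 59.7119 ms.
End-to-end = 59.9 ms.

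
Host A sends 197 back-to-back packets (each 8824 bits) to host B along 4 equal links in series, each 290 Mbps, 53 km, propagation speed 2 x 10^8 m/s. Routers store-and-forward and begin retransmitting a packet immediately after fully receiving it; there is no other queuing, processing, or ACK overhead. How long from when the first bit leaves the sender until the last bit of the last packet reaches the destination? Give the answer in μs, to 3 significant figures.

Per-hop transmission t_tx = L/R = 8824/290000000 = 30.4276 μs.
Per-hop propagation t_prop = 53000/200000000 = 265 μs.
Pipeline fill: first packet needs 4·t_tx to clear all hops; remaining 196 packets each add one t_tx.
Total = (4+197-1)·t_tx + 4·t_prop = 200·30.4276 + 4·265 = 7150 μs.

7150 μs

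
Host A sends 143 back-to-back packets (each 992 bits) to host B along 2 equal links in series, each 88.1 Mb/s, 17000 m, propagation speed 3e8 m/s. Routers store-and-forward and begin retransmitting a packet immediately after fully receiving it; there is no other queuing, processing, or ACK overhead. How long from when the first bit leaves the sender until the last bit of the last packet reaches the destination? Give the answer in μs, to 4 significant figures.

1735 μs

Per-hop transmission t_tx = L/R = 992/88100000 = 11.2599 μs.
Per-hop propagation t_prop = 17000/300000000 = 56.6667 μs.
Pipeline fill: first packet needs 2·t_tx to clear all hops; remaining 142 packets each add one t_tx.
Total = (2+143-1)·t_tx + 2·t_prop = 144·11.2599 + 2·56.6667 = 1735 μs.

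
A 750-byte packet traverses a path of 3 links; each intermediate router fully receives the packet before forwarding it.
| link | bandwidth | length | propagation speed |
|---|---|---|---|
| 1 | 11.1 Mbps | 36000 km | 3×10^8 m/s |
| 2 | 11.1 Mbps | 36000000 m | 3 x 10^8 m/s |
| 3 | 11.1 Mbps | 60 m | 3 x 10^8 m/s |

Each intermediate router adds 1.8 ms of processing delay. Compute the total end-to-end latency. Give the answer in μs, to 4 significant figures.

L = 750 × 8 = 6000 bits.
Transmission delay per hop = L/R = 6000/11100000 = 540.541 μs; 3 hops → 1621.62 μs.
Propagation delays (d/s per hop): 120000, 120000, 0.2 μs; sum = 240000 μs.
Processing at 2 router(s): 2 × 1.8 ms = 3600 μs.
End-to-end = 245200 μs.

245200 μs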